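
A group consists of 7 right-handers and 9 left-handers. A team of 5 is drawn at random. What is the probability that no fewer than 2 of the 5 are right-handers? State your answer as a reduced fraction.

There are C(16,5) = 4368 ways to choose the 5.
Count the complement (fewer than 2 right-handers): C(7,0)·C(9,5) + C(7,1)·C(9,4) = 126 + 882 = 1008.
Probability = 1 − 1008/4368 = 3360/4368 = 10/13.

10/13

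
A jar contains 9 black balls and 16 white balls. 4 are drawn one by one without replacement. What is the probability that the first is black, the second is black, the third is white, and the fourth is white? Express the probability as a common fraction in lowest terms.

Multiply the conditional probabilities at each draw: 9/25 · 8/24 · 16/23 · 15/22 = 17280/303600 = 72/1265.

72/1265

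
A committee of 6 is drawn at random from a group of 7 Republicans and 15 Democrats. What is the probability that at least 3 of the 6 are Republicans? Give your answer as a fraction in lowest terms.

Total selections: C(22,6) = 74613.
Count the complement (fewer than 3 Republicans): C(7,0)·C(15,6) + C(7,1)·C(15,5) + C(7,2)·C(15,4) = 5005 + 21021 + 28665 = 54691.
Probability = 1 − 54691/74613 = 19922/74613 = 2846/10659.

2846/10659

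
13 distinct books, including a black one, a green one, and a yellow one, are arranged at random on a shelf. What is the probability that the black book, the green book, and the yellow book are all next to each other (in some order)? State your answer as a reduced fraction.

There are 13! = 6227020800 arrangements.
Treat the three as one block: 11! placements × 3! orders within the block = 39916800·6 = 239500800.
Probability = 239500800/6227020800 = 1/26.

1/26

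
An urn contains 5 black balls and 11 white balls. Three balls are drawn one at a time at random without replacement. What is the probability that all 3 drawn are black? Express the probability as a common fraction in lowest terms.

1/56

Multiply the conditional probabilities at each draw: 5/16 · 4/15 · 3/14 = 60/3360 = 1/56.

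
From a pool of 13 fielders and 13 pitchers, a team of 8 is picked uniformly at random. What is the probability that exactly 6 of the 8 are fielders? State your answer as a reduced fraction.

Total number of selections: C(26,8) = 1562275.
Selections with exactly 6 fielders: choose 6 of the 13 fielders and 2 of the 13 pitchers, C(13,6)·C(13,2) = 1716·78 = 133848.
Probability = 133848/1562275 = 936/10925.

936/10925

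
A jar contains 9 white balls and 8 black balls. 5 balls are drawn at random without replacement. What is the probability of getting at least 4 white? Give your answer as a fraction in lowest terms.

There are C(17,5) = 6188 ways to choose the 5.
Favorable selections (at least 4 white): C(9,4)·C(8,1) + C(9,5)·C(8,0) = 1008 + 126 = 1134.
Probability = 1134/6188 = 81/442.

81/442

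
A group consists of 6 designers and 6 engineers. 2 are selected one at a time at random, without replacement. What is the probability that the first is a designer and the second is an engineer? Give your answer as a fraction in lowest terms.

Multiply the conditional probabilities at each draw: 6/12 · 6/11 = 36/132 = 3/11.

3/11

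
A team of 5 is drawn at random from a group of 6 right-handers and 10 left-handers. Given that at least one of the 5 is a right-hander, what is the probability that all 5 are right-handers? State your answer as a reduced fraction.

Work in counts. Selections with at least one right-hander: C(16,5) − C(10,5) = 4368 − 252 = 4116.
Of those, selections where all 5 are right-handers: C(6,5) = 6.
Conditional probability = 6/4116 = 1/686.

1/686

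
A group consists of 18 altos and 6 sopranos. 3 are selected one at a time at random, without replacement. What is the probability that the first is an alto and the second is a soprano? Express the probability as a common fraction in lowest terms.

Multiply the conditional probabilities at each draw: 18/24 · 6/23 = 108/552 = 9/46.

9/46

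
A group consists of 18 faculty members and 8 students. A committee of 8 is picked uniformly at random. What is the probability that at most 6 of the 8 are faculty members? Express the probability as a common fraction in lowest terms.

There are C(26,8) = 1562275 ways to choose the 8.
Count the complement (more than 6 faculty members): C(18,7)·C(8,1) + C(18,8)·C(8,0) = 254592 + 43758 = 298350.
Probability = 1 − 298350/1562275 = 1263925/1562275 = 3889/4807.

3889/4807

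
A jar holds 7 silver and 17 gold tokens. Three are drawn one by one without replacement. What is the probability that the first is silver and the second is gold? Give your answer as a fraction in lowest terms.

119/552

Multiply the conditional probabilities at each draw: 7/24 · 17/23 = 119/552.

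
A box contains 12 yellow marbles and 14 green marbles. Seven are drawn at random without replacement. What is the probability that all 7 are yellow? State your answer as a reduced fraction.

There are C(26,7) = 657800 possible selections.
Selections with all yellow: C(12,7) = 792.
Probability = 792/657800 = 9/7475.

9/7475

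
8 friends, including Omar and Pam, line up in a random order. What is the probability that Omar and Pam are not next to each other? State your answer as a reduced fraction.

3/4

There are 8! = 40320 arrangements.
Arrangements with Omar and Pam adjacent: 2·7! = 10080.
So not adjacent: 40320 − 10080 = 30240, probability 30240/40320 = 3/4.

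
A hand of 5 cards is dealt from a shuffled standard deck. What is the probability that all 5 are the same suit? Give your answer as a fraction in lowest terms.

There are C(52,5) = 2598960 possible 5-card hands.
Hands of one suit: 4 suits × C(13,5) = 4·1287 = 5148.
Probability = 5148/2598960 = 33/16660.

33/16660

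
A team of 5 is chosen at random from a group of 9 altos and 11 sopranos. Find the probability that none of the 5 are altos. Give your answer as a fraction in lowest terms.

77/2584

There are C(20,5) = 15504 possible selections.
Selections with no altos (all sopranos): C(11,5) = 462.
Probability = 462/15504 = 77/2584.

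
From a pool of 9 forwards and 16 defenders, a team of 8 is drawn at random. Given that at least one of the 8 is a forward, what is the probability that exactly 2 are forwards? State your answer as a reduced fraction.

2912/10795

Work in counts. Selections with at least one forward: C(25,8) − C(16,8) = 1081575 − 12870 = 1068705.
Of those, selections where exactly 2 are forwards: C(9,2)·C(16,6) = 36·8008 = 288288.
Conditional probability = 288288/1068705 = 2912/10795.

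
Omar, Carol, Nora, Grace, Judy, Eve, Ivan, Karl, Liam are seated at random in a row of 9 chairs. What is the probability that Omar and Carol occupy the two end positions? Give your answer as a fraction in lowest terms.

1/36

There are 9! = 362880 arrangements.
Place Omar and Carol at the ends in 2 ways, arrange the remaining 7 in 7! = 5040 ways: 2·5040 = 10080.
Probability = 10080/362880 = 1/36.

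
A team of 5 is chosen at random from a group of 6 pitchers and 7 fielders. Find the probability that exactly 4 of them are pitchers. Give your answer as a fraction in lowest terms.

35/429

There are C(13,5) = 1287 ways to choose 5 from 13.
Selections with exactly 4 pitchers: choose 4 of the 6 pitchers and 1 of the 7 fielders, C(6,4)·C(7,1) = 15·7 = 105.
Probability = 105/1287 = 35/429.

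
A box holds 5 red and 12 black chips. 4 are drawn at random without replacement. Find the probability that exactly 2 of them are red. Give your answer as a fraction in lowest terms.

There are C(17,4) = 2380 ways to choose 4 from 17.
Selections with exactly 2 red: choose 2 of the 5 red and 2 of the 12 black, C(5,2)·C(12,2) = 10·66 = 660.
Probability = 660/2380 = 33/119.

33/119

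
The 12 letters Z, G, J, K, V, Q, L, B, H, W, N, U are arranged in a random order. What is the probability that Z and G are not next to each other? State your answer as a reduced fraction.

5/6

There are 12! = 479001600 arrangements.
Arrangements with Z and G adjacent: 2·11! = 79833600.
So not adjacent: 479001600 − 79833600 = 399168000, probability 399168000/479001600 = 5/6.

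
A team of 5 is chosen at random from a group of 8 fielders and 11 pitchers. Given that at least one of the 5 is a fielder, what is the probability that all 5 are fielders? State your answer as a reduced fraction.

28/5583

Work in counts. Selections with at least one fielder: C(19,5) − C(11,5) = 11628 − 462 = 11166.
Of those, selections where all 5 are fielders: C(8,5) = 56.
Conditional probability = 56/11166 = 28/5583.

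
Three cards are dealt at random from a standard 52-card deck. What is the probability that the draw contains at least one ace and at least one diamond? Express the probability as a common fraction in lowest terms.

33/260

There are C(52,3) = 22100 possible draws.
By inclusion-exclusion on the complements, draws missing all aces or all diamonds: C(48,3) + C(39,3) − C(36,3) = 17296 + 9139 − 7140 = 19295.
So draws with at least one of each: 22100 − 19295 = 2805, probability 2805/22100 = 33/260.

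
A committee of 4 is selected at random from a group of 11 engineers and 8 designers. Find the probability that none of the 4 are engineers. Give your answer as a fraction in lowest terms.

There are C(19,4) = 3876 possible selections.
Selections with no engineers (all designers): C(8,4) = 70.
Probability = 70/3876 = 35/1938.

35/1938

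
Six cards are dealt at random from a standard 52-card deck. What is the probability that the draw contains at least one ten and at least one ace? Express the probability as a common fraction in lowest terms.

There are C(52,6) = 20358520 possible draws.
By inclusion-exclusion on the complements, draws missing all tens or all aces: C(48,6) + C(48,6) − C(44,6) = 12271512 + 12271512 − 7059052 = 17483972.
So draws with at least one of each: 20358520 − 17483972 = 2874548, probability 2874548/20358520 = 718637/5089630.

718637/5089630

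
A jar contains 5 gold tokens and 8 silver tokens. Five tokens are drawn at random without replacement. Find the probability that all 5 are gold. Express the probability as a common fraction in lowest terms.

There are C(13,5) = 1287 possible selections.
Selections with all gold: C(5,5) = 1.
Probability = 1/1287.

1/1287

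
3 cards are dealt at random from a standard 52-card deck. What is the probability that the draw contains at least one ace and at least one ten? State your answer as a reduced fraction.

188/5525

There are C(52,3) = 22100 possible draws.
By inclusion-exclusion on the complements, draws missing all aces or all tens: C(48,3) + C(48,3) − C(44,3) = 17296 + 17296 − 13244 = 21348.
So draws with at least one of each: 22100 − 21348 = 752, probability 752/22100 = 188/5525.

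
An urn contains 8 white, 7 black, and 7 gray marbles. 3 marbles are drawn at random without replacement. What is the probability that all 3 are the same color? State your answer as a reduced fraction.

There are C(22,3) = 1540 ways to draw 3 marbles.
All same color: C(8,3) + C(7,3) + C(7,3) = 56 + 35 + 35 = 126.
Probability = 126/1540 = 9/110.

9/110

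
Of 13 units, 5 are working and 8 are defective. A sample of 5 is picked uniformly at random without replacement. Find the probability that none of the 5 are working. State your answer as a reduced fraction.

56/1287

There are C(13,5) = 1287 possible selections.
Selections with no working (all defective): C(8,5) = 56.
Probability = 56/1287.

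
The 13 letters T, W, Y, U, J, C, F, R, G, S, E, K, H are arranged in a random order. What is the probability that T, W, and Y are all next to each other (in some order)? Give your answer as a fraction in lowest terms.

There are 13! = 6227020800 arrangements.
Treat the three as one block: 11! placements × 3! orders within the block = 39916800·6 = 239500800.
Probability = 239500800/6227020800 = 1/26.

1/26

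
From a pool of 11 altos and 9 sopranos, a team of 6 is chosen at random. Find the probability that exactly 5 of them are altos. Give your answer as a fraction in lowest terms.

693/6460

The sample space is all 6-subsets of the 20: C(20,6) = 38760.
Selections with exactly 5 altos: choose 5 of the 11 altos and 1 of the 9 sopranos, C(11,5)·C(9,1) = 462·9 = 4158.
Probability = 4158/38760 = 693/6460.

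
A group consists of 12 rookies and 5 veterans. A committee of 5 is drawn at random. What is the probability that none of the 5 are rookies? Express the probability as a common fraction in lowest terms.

There are C(17,5) = 6188 possible selections.
Selections with no rookies (all veterans): C(5,5) = 1.
Probability = 1/6188.

1/6188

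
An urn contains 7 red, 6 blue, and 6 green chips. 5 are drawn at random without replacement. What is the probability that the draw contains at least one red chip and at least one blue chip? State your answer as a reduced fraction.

3185/3876

There are C(19,5) = 11628 possible draws.
By inclusion-exclusion on the complements, draws missing all red or all blue: C(12,5) + C(13,5) − C(6,5) = 792 + 1287 − 6 = 2073.
So draws with at least one of each: 11628 − 2073 = 9555, probability 9555/11628 = 3185/3876.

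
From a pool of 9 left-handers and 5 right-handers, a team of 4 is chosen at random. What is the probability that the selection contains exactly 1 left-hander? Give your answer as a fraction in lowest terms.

The sample space is all 4-subsets of the 14: C(14,4) = 1001.
Selections with exactly 1 left-hander: choose 1 of the 9 left-handers and 3 of the 5 right-handers, C(9,1)·C(5,3) = 9·10 = 90.
Probability = 90/1001.

90/1001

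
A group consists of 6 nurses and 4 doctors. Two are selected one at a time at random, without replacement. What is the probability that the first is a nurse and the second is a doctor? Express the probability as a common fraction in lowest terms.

Multiply the conditional probabilities at each draw: 6/10 · 4/9 = 24/90 = 4/15.

4/15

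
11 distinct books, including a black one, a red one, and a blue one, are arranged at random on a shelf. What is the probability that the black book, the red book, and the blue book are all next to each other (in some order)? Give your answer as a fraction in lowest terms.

3/55

There are 11! = 39916800 arrangements.
Treat the three as one block: 9! placements × 3! orders within the block = 362880·6 = 2177280.
Probability = 2177280/39916800 = 3/55.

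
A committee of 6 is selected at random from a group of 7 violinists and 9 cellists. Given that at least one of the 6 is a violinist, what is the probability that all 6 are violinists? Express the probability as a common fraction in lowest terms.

Work in counts. Selections with at least one violinist: C(16,6) − C(9,6) = 8008 − 84 = 7924.
Of those, selections where all 6 are violinists: C(7,6) = 7.
Conditional probability = 7/7924 = 1/1132.

1/1132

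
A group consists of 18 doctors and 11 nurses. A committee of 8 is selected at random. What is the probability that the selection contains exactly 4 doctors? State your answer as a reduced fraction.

2040/8671

The sample space is all 8-subsets of the 29: C(29,8) = 4292145.
Selections with exactly 4 doctors: choose 4 of the 18 doctors and 4 of the 11 nurses, C(18,4)·C(11,4) = 3060·330 = 1009800.
Probability = 1009800/4292145 = 2040/8671.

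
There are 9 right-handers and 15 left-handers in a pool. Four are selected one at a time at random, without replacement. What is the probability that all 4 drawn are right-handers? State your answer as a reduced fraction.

3/253

Multiply the conditional probabilities at each draw: 9/24 · 8/23 · 7/22 · 6/21 = 3024/255024 = 3/253.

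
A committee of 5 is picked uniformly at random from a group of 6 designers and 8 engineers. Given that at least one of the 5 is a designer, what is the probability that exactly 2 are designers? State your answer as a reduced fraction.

Work in counts. Selections with at least one designer: C(14,5) − C(8,5) = 2002 − 56 = 1946.
Of those, selections where exactly 2 are designers: C(6,2)·C(8,3) = 15·56 = 840.
Conditional probability = 840/1946 = 60/139.

60/139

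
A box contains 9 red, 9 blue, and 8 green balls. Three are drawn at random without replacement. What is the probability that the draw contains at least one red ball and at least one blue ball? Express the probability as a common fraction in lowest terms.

There are C(26,3) = 2600 possible draws.
By inclusion-exclusion on the complements, draws missing all red or all blue: C(17,3) + C(17,3) − C(8,3) = 680 + 680 − 56 = 1304.
So draws with at least one of each: 2600 − 1304 = 1296, probability 1296/2600 = 162/325.

162/325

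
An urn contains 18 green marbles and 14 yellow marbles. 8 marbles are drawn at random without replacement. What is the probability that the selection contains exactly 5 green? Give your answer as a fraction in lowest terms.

6664/22475

There are C(32,8) = 10518300 ways to choose 8 from 32.
Selections with exactly 5 green: choose 5 of the 18 green and 3 of the 14 yellow, C(18,5)·C(14,3) = 8568·364 = 3118752.
Probability = 3118752/10518300 = 6664/22475.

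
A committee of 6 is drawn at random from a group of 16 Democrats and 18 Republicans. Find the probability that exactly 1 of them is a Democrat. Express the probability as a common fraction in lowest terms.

1008/9889

There are C(34,6) = 1344904 ways to choose 6 from 34.
Selections with exactly 1 Democrat: choose 1 of the 16 Democrats and 5 of the 18 Republicans, C(16,1)·C(18,5) = 16·8568 = 137088.
Probability = 137088/1344904 = 1008/9889.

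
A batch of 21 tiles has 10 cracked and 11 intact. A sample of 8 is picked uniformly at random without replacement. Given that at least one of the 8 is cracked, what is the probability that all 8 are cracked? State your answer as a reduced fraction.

3/13555

Work in counts. Selections with at least one cracked: C(21,8) − C(11,8) = 203490 − 165 = 203325.
Of those, selections where all 8 are cracked: C(10,8) = 45.
Conditional probability = 45/203325 = 3/13555.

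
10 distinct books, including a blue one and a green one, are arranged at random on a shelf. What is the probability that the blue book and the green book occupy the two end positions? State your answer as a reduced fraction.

1/45

There are 10! = 3628800 arrangements.
Place the blue book and the green book at the ends in 2 ways, arrange the remaining 8 in 8! = 40320 ways: 2·40320 = 80640.
Probability = 80640/3628800 = 1/45.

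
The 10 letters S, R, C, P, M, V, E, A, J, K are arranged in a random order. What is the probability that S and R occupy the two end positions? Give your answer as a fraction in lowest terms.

1/45

There are 10! = 3628800 arrangements.
Place S and R at the ends in 2 ways, arrange the remaining 8 in 8! = 40320 ways: 2·40320 = 80640.
Probability = 80640/3628800 = 1/45.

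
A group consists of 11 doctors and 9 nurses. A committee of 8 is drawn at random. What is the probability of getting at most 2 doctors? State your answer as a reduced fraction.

335/8398

There are C(20,8) = 125970 ways to choose the 8.
Favorable selections (at most 2 doctors): C(11,0)·C(9,8) + C(11,1)·C(9,7) + C(11,2)·C(9,6) = 9 + 396 + 4620 = 5025.
Probability = 5025/125970 = 335/8398.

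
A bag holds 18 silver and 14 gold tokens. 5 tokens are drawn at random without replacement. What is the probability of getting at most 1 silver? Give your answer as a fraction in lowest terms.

There are C(32,5) = 201376 ways to choose the 5.
Favorable selections (at most 1 silver): C(18,0)·C(14,5) + C(18,1)·C(14,4) = 2002 + 18018 = 20020.
Probability = 20020/201376 = 715/7192.

715/7192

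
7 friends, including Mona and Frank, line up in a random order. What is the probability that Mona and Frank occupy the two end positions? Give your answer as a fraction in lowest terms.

1/21

There are 7! = 5040 arrangements.
Place Mona and Frank at the ends in 2 ways, arrange the remaining 5 in 5! = 120 ways: 2·120 = 240.
Probability = 240/5040 = 1/21.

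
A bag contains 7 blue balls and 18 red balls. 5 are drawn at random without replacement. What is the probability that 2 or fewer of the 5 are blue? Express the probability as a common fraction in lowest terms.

Total selections: C(25,5) = 53130.
Favorable selections (2 or fewer blue): C(7,0)·C(18,5) + C(7,1)·C(18,4) + C(7,2)·C(18,3) = 8568 + 21420 + 17136 = 47124.
Probability = 47124/53130 = 102/115.

102/115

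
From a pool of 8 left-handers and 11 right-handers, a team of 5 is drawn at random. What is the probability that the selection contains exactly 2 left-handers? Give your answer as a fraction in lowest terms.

There are C(19,5) = 11628 ways to choose 5 from 19.
Selections with exactly 2 left-handers: choose 2 of the 8 left-handers and 3 of the 11 right-handers, C(8,2)·C(11,3) = 28·165 = 4620.
Probability = 4620/11628 = 385/969.

385/969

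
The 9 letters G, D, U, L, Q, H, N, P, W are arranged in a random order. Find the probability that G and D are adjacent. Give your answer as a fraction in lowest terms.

There are 9! = 362880 arrangements.
Treat G and D as a block: 8! arrangements of the blocks × 2 orders within the block = 2·40320 = 80640.
Probability = 80640/362880 = 2/9.

2/9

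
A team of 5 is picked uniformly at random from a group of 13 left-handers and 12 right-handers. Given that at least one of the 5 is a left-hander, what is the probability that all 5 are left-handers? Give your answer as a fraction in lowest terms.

Work in counts. Selections with at least one left-hander: C(25,5) − C(12,5) = 53130 − 792 = 52338.
Of those, selections where all 5 are left-handers: C(13,5) = 1287.
Conditional probability = 1287/52338 = 3/122.

3/122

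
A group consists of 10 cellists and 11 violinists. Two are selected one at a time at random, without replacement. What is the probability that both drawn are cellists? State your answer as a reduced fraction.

Multiply the conditional probabilities at each draw: 10/21 · 9/20 = 90/420 = 3/14.

3/14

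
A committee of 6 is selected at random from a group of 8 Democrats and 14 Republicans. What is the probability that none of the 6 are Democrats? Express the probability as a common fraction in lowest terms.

There are C(22,6) = 74613 possible selections.
Selections with no Democrats (all Republicans): C(14,6) = 3003.
Probability = 3003/74613 = 13/323.

13/323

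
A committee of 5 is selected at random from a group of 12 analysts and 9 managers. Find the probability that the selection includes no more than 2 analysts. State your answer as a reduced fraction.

6/17

Total selections: C(21,5) = 20349.
Favorable selections (no more than 2 analysts): C(12,0)·C(9,5) + C(12,1)·C(9,4) + C(12,2)·C(9,3) = 126 + 1512 + 5544 = 7182.
Probability = 7182/20349 = 6/17.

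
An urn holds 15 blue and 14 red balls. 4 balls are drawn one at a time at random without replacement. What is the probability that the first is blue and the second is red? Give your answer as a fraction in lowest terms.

Multiply the conditional probabilities at each draw: 15/29 · 14/28 = 210/812 = 15/58.

15/58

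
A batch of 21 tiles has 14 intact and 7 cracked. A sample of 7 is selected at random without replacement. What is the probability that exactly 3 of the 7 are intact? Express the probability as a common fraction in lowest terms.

The sample space is all 7-subsets of the 21: C(21,7) = 116280.
Selections with exactly 3 intact: choose 3 of the 14 intact and 4 of the 7 cracked, C(14,3)·C(7,4) = 364·35 = 12740.
Probability = 12740/116280 = 637/5814.

637/5814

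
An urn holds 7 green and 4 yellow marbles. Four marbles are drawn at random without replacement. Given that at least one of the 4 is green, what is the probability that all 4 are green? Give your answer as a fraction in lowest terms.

Work in counts. Selections with at least one green: C(11,4) − C(4,4) = 330 − 1 = 329.
Of those, selections where all 4 are green: C(7,4) = 35.
Conditional probability = 35/329 = 5/47.

5/47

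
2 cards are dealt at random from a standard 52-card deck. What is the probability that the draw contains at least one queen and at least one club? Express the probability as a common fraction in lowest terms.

There are C(52,2) = 1326 possible draws.
By inclusion-exclusion on the complements, draws missing all queens or all clubs: C(48,2) + C(39,2) − C(36,2) = 1128 + 741 − 630 = 1239.
So draws with at least one of each: 1326 − 1239 = 87, probability 87/1326 = 29/442.

29/442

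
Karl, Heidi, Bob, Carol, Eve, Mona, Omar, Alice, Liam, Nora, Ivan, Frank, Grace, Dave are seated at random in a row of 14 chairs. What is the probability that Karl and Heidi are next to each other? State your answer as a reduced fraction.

There are 14! = 87178291200 arrangements.
Treat Karl and Heidi as a block: 13! arrangements of the blocks × 2 orders within the block = 2·6227020800 = 12454041600.
Probability = 12454041600/87178291200 = 1/7.

1/7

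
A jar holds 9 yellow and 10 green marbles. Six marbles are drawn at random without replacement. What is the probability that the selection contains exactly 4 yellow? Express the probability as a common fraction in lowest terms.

135/646

The sample space is all 6-subsets of the 19: C(19,6) = 27132.
Selections with exactly 4 yellow: choose 4 of the 9 yellow and 2 of the 10 green, C(9,4)·C(10,2) = 126·45 = 5670.
Probability = 5670/27132 = 135/646.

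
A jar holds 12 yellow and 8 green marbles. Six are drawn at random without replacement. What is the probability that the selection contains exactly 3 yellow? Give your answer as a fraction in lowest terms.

Total number of selections: C(20,6) = 38760.
Selections with exactly 3 yellow: choose 3 of the 12 yellow and 3 of the 8 green, C(12,3)·C(8,3) = 220·56 = 12320.
Probability = 12320/38760 = 308/969.

308/969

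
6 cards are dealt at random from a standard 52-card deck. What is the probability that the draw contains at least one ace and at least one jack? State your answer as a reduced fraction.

718637/5089630

There are C(52,6) = 20358520 possible draws.
By inclusion-exclusion on the complements, draws missing all aces or all jacks: C(48,6) + C(48,6) − C(44,6) = 12271512 + 12271512 − 7059052 = 17483972.
So draws with at least one of each: 20358520 − 17483972 = 2874548, probability 2874548/20358520 = 718637/5089630.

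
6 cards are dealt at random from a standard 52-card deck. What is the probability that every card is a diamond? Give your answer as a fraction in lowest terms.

There are C(52,6) = 20358520 possible 6-card hands.
Hands that are all diamonds: C(13,6) = 1716.
Probability = 1716/20358520 = 33/391510.

33/391510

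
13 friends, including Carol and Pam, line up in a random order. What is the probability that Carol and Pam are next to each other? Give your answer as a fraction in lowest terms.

2/13

There are 13! = 6227020800 arrangements.
Treat Carol and Pam as a block: 12! arrangements of the blocks × 2 orders within the block = 2·479001600 = 958003200.
Probability = 958003200/6227020800 = 2/13.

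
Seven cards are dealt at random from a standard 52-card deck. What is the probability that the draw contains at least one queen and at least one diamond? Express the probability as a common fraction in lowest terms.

There are C(52,7) = 133784560 possible draws.
By inclusion-exclusion on the complements, draws missing all queens or all diamonds: C(48,7) + C(39,7) − C(36,7) = 73629072 + 15380937 − 8347680 = 80662329.
So draws with at least one of each: 133784560 − 80662329 = 53122231, probability 53122231/133784560.

53122231/133784560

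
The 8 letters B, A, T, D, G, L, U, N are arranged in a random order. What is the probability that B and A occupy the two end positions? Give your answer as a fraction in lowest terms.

There are 8! = 40320 arrangements.
Place B and A at the ends in 2 ways, arrange the remaining 6 in 6! = 720 ways: 2·720 = 1440.
Probability = 1440/40320 = 1/28.

1/28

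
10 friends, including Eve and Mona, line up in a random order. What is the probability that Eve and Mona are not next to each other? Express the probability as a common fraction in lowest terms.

There are 10! = 3628800 arrangements.
Arrangements with Eve and Mona adjacent: 2·9! = 725760.
So not adjacent: 3628800 − 725760 = 2903040, probability 2903040/3628800 = 4/5.

4/5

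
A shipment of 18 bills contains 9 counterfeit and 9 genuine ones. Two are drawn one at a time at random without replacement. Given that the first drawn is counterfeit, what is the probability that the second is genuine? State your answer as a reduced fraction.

9/17

After removing one counterfeit, 17 remain: 8 counterfeit and 9 genuine.
So the probability the next is genuine is 9/17.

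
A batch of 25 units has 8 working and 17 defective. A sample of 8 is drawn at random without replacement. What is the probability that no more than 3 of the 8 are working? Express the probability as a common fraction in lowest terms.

34918/43263

There are C(25,8) = 1081575 ways to choose the 8.
Favorable selections (no more than 3 working): C(8,0)·C(17,8) + C(8,1)·C(17,7) + C(8,2)·C(17,6) + C(8,3)·C(17,5) = 24310 + 155584 + 346528 + 346528 = 872950.
Probability = 872950/1081575 = 34918/43263.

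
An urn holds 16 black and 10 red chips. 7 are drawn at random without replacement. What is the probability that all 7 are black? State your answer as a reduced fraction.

2/115

There are C(26,7) = 657800 possible selections.
Selections with all black: C(16,7) = 11440.
Probability = 11440/657800 = 2/115.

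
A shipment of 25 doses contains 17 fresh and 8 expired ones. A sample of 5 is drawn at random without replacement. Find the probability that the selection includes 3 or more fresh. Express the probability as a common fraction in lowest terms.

There are C(25,5) = 53130 ways to choose the 5.
Favorable selections (3 or more fresh): C(17,3)·C(8,2) + C(17,4)·C(8,1) + C(17,5)·C(8,0) = 19040 + 19040 + 6188 = 44268.
Probability = 44268/53130 = 1054/1265.

1054/1265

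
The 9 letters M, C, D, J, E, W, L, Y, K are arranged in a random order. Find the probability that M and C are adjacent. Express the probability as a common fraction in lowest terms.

There are 9! = 362880 arrangements.
Treat M and C as a block: 8! arrangements of the blocks × 2 orders within the block = 2·40320 = 80640.
Probability = 80640/362880 = 2/9.

2/9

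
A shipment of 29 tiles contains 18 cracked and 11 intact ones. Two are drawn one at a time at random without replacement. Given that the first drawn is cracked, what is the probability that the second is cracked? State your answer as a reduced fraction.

17/28

After removing one cracked, 28 remain: 17 cracked and 11 intact.
So the probability the next is cracked is 17/28.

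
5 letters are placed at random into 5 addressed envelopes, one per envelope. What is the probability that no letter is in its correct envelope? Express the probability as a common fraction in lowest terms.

There are 5! = 120 assignments.
By inclusion-exclusion, assignments with no fixed points: C(5,0)·5! − C(5,1)·4! + C(5,2)·3! − C(5,3)·2! + C(5,4)·1! − C(5,5)·0! = 44.
Probability = 44/120 = 11/30.

11/30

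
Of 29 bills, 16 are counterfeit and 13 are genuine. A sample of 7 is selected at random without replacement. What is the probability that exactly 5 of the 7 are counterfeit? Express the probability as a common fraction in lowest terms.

The sample space is all 7-subsets of the 29: C(29,7) = 1560780.
Selections with exactly 5 counterfeit: choose 5 of the 16 counterfeit and 2 of the 13 genuine, C(16,5)·C(13,2) = 4368·78 = 340704.
Probability = 340704/1560780 = 728/3335.

728/3335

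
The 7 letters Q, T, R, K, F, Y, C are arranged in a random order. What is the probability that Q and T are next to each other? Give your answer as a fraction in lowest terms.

2/7

There are 7! = 5040 arrangements.
Treat Q and T as a block: 6! arrangements of the blocks × 2 orders within the block = 2·720 = 1440.
Probability = 1440/5040 = 2/7.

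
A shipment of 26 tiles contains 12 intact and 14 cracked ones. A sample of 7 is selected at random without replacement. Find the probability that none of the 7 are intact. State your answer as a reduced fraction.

There are C(26,7) = 657800 possible selections.
Selections with no intact (all cracked): C(14,7) = 3432.
Probability = 3432/657800 = 3/575.

3/575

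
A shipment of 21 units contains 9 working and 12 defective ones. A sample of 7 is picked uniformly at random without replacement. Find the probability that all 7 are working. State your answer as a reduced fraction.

There are C(21,7) = 116280 possible selections.
Selections with all working: C(9,7) = 36.
Probability = 36/116280 = 1/3230.

1/3230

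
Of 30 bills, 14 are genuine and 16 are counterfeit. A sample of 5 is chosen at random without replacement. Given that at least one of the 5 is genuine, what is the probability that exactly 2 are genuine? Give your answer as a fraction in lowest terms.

280/759

Work in counts. Selections with at least one genuine: C(30,5) − C(16,5) = 142506 − 4368 = 138138.
Of those, selections where exactly 2 are genuine: C(14,2)·C(16,3) = 91·560 = 50960.
Conditional probability = 50960/138138 = 280/759.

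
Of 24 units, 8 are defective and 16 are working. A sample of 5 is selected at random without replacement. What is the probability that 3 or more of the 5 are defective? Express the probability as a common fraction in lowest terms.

47/253

There are C(24,5) = 42504 ways to choose the 5.
Favorable selections (3 or more defective): C(8,3)·C(16,2) + C(8,4)·C(16,1) + C(8,5)·C(16,0) = 6720 + 1120 + 56 = 7896.
Probability = 7896/42504 = 47/253.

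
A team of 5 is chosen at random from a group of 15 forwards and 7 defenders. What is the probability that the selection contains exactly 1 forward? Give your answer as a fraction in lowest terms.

Total number of selections: C(22,5) = 26334.
Selections with exactly 1 forward: choose 1 of the 15 forwards and 4 of the 7 defenders, C(15,1)·C(7,4) = 15·35 = 525.
Probability = 525/26334 = 25/1254.

25/1254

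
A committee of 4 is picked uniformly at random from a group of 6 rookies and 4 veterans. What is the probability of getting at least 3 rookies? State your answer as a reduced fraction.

19/42

There are C(10,4) = 210 ways to choose the 4.
Favorable selections (at least 3 rookies): C(6,3)·C(4,1) + C(6,4)·C(4,0) = 80 + 15 = 95.
Probability = 95/210 = 19/42.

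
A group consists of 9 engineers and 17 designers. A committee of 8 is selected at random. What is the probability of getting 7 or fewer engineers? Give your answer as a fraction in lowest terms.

1562266/1562275

Total selections: C(26,8) = 1562275.
Favorable selections (7 or fewer engineers): C(9,0)·C(17,8) + C(9,1)·C(17,7) + C(9,2)·C(17,6) + C(9,3)·C(17,5) + C(9,4)·C(17,4) + C(9,5)·C(17,3) + C(9,6)·C(17,2) + C(9,7)·C(17,1) = 24310 + 175032 + 445536 + 519792 + 299880 + 85680 + 11424 + 612 = 1562266.
Probability = 1562266/1562275.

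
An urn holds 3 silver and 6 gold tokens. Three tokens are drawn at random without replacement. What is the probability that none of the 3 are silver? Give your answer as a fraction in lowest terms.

5/21

There are C(9,3) = 84 possible selections.
Selections with no silver (all gold): C(6,3) = 20.
Probability = 20/84 = 5/21.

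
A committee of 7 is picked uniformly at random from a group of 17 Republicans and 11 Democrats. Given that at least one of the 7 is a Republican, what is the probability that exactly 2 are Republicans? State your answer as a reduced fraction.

Work in counts. Selections with at least one Republican: C(28,7) − C(11,7) = 1184040 − 330 = 1183710.
Of those, selections where exactly 2 are Republicans: C(17,2)·C(11,5) = 136·462 = 62832.
Conditional probability = 62832/1183710 = 56/1055.

56/1055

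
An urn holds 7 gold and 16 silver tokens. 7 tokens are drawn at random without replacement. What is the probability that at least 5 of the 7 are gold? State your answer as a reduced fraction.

Total selections: C(23,7) = 245157.
Favorable selections (at least 5 gold): C(7,5)·C(16,2) + C(7,6)·C(16,1) + C(7,7)·C(16,0) = 2520 + 112 + 1 = 2633.
Probability = 2633/245157.

2633/245157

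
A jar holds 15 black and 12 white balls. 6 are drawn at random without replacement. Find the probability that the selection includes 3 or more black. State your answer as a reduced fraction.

539/690

There are C(27,6) = 296010 ways to choose the 6.
Count the complement (fewer than 3 black): C(15,0)·C(12,6) + C(15,1)·C(12,5) + C(15,2)·C(12,4) = 924 + 11880 + 51975 = 64779.
Probability = 1 − 64779/296010 = 231231/296010 = 539/690.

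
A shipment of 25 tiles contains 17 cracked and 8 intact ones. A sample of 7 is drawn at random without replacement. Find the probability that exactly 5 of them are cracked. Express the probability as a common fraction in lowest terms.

43316/120175

The sample space is all 7-subsets of the 25: C(25,7) = 480700.
Selections with exactly 5 cracked: choose 5 of the 17 cracked and 2 of the 8 intact, C(17,5)·C(8,2) = 6188·28 = 173264.
Probability = 173264/480700 = 43316/120175.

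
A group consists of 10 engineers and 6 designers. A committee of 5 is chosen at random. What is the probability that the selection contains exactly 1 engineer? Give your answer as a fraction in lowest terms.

The sample space is all 5-subsets of the 16: C(16,5) = 4368.
Selections with exactly 1 engineer: choose 1 of the 10 engineers and 4 of the 6 designers, C(10,1)·C(6,4) = 10·15 = 150.
Probability = 150/4368 = 25/728.

25/728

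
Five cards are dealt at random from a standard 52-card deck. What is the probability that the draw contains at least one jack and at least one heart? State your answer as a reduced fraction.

229297/866320

There are C(52,5) = 2598960 possible draws.
By inclusion-exclusion on the complements, draws missing all jacks or all hearts: C(48,5) + C(39,5) − C(36,5) = 1712304 + 575757 − 376992 = 1911069.
So draws with at least one of each: 2598960 − 1911069 = 687891, probability 687891/2598960 = 229297/866320.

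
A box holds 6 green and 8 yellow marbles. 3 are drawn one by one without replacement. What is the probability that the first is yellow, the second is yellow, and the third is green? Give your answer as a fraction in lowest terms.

2/13

Multiply the conditional probabilities at each draw: 8/14 · 7/13 · 6/12 = 336/2184 = 2/13.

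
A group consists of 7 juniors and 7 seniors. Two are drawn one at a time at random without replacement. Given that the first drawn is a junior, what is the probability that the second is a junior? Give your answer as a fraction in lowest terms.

After removing one junior, 13 remain: 6 juniors and 7 seniors.
So the probability the next is a junior is 6/13.

6/13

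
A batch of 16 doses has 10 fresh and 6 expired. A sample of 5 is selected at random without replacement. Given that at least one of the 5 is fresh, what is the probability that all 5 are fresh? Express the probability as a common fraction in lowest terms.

Work in counts. Selections with at least one fresh: C(16,5) − C(6,5) = 4368 − 6 = 4362.
Of those, selections where all 5 are fresh: C(10,5) = 252.
Conditional probability = 252/4362 = 42/727.

42/727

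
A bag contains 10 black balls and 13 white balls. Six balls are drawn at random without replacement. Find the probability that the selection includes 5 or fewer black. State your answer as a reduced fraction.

There are C(23,6) = 100947 ways to choose the 6.
Favorable selections (5 or fewer black): C(10,0)·C(13,6) + C(10,1)·C(13,5) + C(10,2)·C(13,4) + C(10,3)·C(13,3) + C(10,4)·C(13,2) + C(10,5)·C(13,1) = 1716 + 12870 + 32175 + 34320 + 16380 + 3276 = 100737.
Probability = 100737/100947 = 4797/4807.

4797/4807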